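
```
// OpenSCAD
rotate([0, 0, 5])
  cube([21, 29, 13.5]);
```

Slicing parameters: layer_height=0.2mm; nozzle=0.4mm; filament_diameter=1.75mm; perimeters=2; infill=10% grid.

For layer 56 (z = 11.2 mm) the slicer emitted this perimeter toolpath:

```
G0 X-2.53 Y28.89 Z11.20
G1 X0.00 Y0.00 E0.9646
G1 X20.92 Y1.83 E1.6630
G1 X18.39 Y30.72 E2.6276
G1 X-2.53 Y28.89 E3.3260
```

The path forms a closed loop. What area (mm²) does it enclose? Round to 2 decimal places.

Apply the shoelace formula to the sequence of (X, Y) vertices; enclosed area = 609.01 mm².

609.01 mm²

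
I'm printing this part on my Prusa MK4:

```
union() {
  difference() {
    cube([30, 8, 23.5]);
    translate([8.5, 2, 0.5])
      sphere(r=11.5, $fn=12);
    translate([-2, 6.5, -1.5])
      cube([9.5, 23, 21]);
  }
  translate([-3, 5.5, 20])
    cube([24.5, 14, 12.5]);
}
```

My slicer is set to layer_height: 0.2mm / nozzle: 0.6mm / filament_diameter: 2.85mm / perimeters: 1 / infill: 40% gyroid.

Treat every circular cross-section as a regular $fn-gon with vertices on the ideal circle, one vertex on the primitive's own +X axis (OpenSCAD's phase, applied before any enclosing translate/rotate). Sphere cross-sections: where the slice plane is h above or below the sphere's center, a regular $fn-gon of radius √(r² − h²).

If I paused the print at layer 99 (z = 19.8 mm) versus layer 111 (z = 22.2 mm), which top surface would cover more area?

layer 111 (z = 22.2 mm)

Layer 99 (z = 19.8): the cube (footprint 30×8) is included at this height (area 240.00 mm²); the sphere at (8.5, 2) is absent (|z−center|=19.300 > r=11.5); the cube at (-2, 6.5) is not intersected at this z (z outside [-1.5, 19.5]); After the difference (first − rest): none of the subtracted shapes is present at this height, so the 30×8 cube is unchanged — area = 240.00 mm²; the cube at (-3, 5.5) is not intersected at this z (z outside [20, 32.5]); Merging all regions: only the result so far is present, so the union is just that shape — area = 240.00 mm². So its area = 240.00 mm². Layer 111 (z = 22.2): the cube (footprint 30×8) is included at this height (area 240.00 mm²); the sphere at (8.5, 2) is not intersected at this z (|z−center|=21.700 > r=11.5); the cube at (-2, 6.5) does not reach this height (z outside [-1.5, 19.5]); Taking the first minus the rest: none of the subtracted shapes is present at this height, so the 30×8 cube is unchanged — area = 240.00 mm²; the cube at (-3, 5.5) is present — its section is the full 24.5×14 rectangle (area 343.00 mm²); Combining (union): the regions partially overlap — summed areas 583.00 mm² minus the doubly-counted overlap 53.75 mm² gives 529.25 mm² — area = 529.25 mm². So its area = 529.25 mm². Layer 111 is larger (529.25 vs 240.00 mm²).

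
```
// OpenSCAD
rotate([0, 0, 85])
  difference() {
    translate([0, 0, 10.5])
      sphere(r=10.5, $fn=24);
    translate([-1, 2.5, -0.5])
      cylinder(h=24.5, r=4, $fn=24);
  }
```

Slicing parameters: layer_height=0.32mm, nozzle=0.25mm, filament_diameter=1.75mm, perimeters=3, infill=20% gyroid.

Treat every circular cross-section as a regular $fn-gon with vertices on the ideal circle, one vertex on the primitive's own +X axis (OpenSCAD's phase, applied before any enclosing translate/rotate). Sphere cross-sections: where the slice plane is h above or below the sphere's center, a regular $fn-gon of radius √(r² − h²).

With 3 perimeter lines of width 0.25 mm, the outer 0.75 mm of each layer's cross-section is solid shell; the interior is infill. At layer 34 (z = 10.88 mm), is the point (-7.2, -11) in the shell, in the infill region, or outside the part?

At z = 10.88 mm: the r=10.5 sphere slices to a regular 24-gon of circumradius 10.493 (√(r²−h²) with h=0.38 from center); the r=4 cylinder at (-1, 2.5) contributes a regular 24-gon of circumradius 4; Taking the first minus the rest: starting from the r=10.5 sphere, the r=4 cylinder at (-1, 2.5) lies wholly inside it (removes its full 49.69 mm² and its 25.06 mm outline becomes a hole wall) — 1 connected region with 1 hole; (whole slice rotated 85° about Z — lengths, areas and connectivity unchanged). Overall, the cross-section is one region with 1 hole. Undo the 85° rotation: the query point maps to (-11.586, 6.214) in the un-rotated model frame. The nearest boundary edge runs (-10.14, 2.72)→(-9.09, 5.25); distance from the point to it = 2.68 mm. The point is not inside any of the regions above, so it lies outside the cross-section (2.68 mm from the nearest boundary).

outside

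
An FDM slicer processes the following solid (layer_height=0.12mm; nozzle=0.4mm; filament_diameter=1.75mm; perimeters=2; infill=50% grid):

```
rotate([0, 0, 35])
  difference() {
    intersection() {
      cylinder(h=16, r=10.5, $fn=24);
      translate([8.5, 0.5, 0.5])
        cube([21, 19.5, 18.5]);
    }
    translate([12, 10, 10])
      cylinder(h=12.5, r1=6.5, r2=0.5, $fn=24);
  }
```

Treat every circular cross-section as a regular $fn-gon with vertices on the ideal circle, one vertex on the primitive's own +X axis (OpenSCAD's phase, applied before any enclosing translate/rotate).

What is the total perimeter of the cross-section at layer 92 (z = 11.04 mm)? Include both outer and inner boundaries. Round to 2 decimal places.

11.96 mm

At z = 11.04 mm: the cylinder: section is a regular 24-gon, circumradius r=10.5 (perimeter = 2·24·10.500·sin(180°/24) = 65.79 mm); the 21×19.5 cube at (8.5, 0.5) contributes its full rectangle (perimeter 81.00 mm); Taking the intersection: the 21×19.5 cube at (8.5, 0.5) partially overlaps the r=10.5 cylinder; clipping to the common part keeps 7.03 mm² — boundary = 13.41 mm; the cone at (12, 10) contributes a regular 24-gon of circumradius 6.001 (interpolated between r1=6.5 and r2=0.5 at t=0.083) (perimeter = 2·24·6.001·sin(180°/24) = 37.60 mm); Subtracting the remaining from the first: starting from the result so far, the cone at (12, 10) partially overlaps it — only the 0.46 mm² overlap (of its 111.84 mm²) is removed, clipping the outline — boundary = 11.96 mm; (rotated 35° about Z; rotation is an isometry so areas/perimeters/island counts are preserved). Overall, the cross-section is a single solid region. Total boundary length (outer) = 11.96 mm.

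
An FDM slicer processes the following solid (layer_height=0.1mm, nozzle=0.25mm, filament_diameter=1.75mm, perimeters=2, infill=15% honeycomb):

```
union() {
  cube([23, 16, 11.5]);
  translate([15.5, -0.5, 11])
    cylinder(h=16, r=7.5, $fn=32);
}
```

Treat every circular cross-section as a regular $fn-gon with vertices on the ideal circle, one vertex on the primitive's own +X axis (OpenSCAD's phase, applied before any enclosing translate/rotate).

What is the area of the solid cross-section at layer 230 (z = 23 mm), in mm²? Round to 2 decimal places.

At z = 23 mm: the cube does not reach this height (z outside [0, 11.5]); the cylinder at (15.5, -0.5): section is a regular 32-gon, circumradius r=7.5 (area = (32/2)·7.500²·sin(360°/32) = 175.58 mm²); Taking the union: only the r=7.5 cylinder at (15.5, -0.5) is present, so the union is just that shape — area = 175.58 mm². Overall, the cross-section is a single solid region. Net area = 175.58 mm².

175.58 mm²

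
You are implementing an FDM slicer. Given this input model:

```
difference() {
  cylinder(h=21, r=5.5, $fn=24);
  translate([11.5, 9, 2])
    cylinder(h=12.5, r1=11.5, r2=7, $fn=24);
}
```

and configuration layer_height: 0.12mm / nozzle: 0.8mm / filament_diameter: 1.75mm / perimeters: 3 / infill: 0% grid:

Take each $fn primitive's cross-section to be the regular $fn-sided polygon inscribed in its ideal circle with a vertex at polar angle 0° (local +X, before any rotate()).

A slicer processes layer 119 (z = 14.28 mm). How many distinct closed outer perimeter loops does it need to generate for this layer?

At z = 14.28 mm: the r=5.5 cylinder gives a regular 24-gon of circumradius 5.5 (constant along its height); the cone at (11.5, 9) (r1=11.5→r2=7) has section circumradius 7.079 here — a regular 24-gon; Taking the first minus the rest: starting from the r=5.5 cylinder, the cone at (11.5, 9) misses the remaining region (no effect) — 1 connected region. The result has 1 disconnected region.

1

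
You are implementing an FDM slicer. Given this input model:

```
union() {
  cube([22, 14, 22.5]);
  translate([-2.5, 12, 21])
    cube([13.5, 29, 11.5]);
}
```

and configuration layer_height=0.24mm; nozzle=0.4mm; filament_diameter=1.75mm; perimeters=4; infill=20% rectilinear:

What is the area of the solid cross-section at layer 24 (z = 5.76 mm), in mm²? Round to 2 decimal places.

At z = 5.76 mm: the cube (footprint 22×14) is included at this height (area 308.00 mm²); the cube at (-2.5, 12) is not intersected at this z (z outside [21, 32.5]); Merging all regions: only the 22×14 cube is present, so the union is just that shape — area = 308.00 mm². Overall, the cross-section is a single solid region. Net area = 308.00 mm².

308.00 mm²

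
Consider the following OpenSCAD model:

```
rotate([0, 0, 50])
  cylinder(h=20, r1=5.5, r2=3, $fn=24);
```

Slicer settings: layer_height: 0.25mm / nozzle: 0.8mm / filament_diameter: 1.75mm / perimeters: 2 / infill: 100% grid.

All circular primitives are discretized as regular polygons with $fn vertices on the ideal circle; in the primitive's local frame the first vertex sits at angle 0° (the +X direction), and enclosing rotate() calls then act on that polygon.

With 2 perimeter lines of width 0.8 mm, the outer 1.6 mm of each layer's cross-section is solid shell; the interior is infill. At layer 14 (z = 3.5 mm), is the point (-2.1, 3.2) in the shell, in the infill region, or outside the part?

At z = 3.5 mm: the cone contributes a regular 24-gon of circumradius 5.062 (interpolated between r1=5.5 and r2=3 at t=0.175); (whole slice rotated 50° about Z — lengths, areas and connectivity unchanged). Overall, the cross-section is a single solid region. Undo the 50° rotation: the query point maps to (1.101, 3.666) in the un-rotated model frame. The nearest boundary edge runs (2.53, 4.38)→(1.31, 4.89); distance from the point to it = 1.21 mm. The point is inside the cross-section, 1.21 mm from the nearest boundary — within the 1.6 mm shell band (2 × 0.8).

shell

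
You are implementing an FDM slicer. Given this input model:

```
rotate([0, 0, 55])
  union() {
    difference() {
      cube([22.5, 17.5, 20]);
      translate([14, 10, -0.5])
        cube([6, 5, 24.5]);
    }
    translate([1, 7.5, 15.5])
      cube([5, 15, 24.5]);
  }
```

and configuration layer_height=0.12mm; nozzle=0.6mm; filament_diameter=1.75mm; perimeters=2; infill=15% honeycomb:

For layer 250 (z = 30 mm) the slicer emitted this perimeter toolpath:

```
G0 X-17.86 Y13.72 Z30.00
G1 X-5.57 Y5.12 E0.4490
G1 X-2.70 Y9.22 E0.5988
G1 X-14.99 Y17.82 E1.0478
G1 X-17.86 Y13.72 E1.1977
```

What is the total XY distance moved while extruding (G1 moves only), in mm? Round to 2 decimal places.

40.01 mm

Sum the Euclidean lengths of each G1 segment: total = 40.01 mm.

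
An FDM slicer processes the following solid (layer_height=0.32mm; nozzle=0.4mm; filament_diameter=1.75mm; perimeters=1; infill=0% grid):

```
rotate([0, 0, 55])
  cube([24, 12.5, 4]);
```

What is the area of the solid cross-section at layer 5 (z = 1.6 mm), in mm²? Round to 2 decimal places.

At z = 1.6 mm: the cube (footprint 24×12.5) is included at this height (area 300.00 mm²); (whole slice rotated 55° about Z — lengths, areas and connectivity unchanged). Overall, the cross-section is a single solid region. Net area = 300.00 mm².

300.00 mm²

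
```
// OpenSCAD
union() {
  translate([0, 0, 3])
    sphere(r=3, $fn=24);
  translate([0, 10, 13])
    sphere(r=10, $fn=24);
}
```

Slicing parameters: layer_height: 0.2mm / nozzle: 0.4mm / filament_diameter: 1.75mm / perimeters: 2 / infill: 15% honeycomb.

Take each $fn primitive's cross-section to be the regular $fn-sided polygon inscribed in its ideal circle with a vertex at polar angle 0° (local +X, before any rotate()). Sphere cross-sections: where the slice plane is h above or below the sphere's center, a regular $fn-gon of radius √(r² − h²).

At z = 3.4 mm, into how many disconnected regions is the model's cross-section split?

2

At z = 3.4 mm: the r=3 sphere contributes a regular 24-gon of circumradius √(3²−0.4²) = 2.973; the sphere at (0, 10): section is a regular 24-gon, circumradius = √(r²−h²) = √(10²−9.6²) = 2.800; Combining (union): the 2 present regions are separate (no shared area or edge), so areas and boundary lengths simply add and each stays a separate island — 2 connected regions. The result has 2 disconnected regions.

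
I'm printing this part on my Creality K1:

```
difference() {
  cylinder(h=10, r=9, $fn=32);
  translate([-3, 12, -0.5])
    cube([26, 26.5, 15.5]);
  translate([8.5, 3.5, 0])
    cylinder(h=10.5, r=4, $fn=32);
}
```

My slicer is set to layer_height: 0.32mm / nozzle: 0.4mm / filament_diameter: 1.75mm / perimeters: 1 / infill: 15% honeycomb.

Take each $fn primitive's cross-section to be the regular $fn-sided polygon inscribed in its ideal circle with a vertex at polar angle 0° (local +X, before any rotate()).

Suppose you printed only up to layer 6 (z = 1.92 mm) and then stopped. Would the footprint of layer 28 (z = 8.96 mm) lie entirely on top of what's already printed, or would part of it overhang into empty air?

entirely on top

Compare the two slices. At z = 1.92: the r=9 cylinder gives a regular 32-gon of circumradius 9 (constant along its height) (area = (32/2)·9.000²·sin(360°/32) = 252.84 mm²); the 26×26.5 cube at (-3, 12) contributes its full rectangle (area 689.00 mm²); the r=4 cylinder at (8.5, 3.5) gives a regular 32-gon of circumradius 4 (constant along its height) (area = (32/2)·4.000²·sin(360°/32) = 49.94 mm²); After the difference (first − rest): starting from the r=9 cylinder (252.84 mm²), the 26×26.5 cube at (-3, 12) misses the remaining region (no effect); the r=4 cylinder at (8.5, 3.5) partially overlaps it — only the 20.90 mm² overlap (of its 49.94 mm²) is removed, clipping the outline — area = 231.93 mm². At z = 8.96: the r=9 cylinder gives a regular 32-gon of circumradius 9 (constant along its height) (area = (32/2)·9.000²·sin(360°/32) = 252.84 mm²); the cube at (-3, 12) (footprint 26×26.5) is included at this height (area 689.00 mm²); the r=4 cylinder at (8.5, 3.5) gives a regular 32-gon of circumradius 4 (constant along its height) (area = (32/2)·4.000²·sin(360°/32) = 49.94 mm²); After the difference (first − rest): starting from the r=9 cylinder (252.84 mm²), the 26×26.5 cube at (-3, 12) misses the remaining region (no effect); the r=4 cylinder at (8.5, 3.5) partially overlaps it — only the 20.90 mm² overlap (of its 49.94 mm²) is removed, clipping the outline — area = 231.93 mm². Checking containment: the cross-section at z = 8.96 is a subset of the cross-section at z = 1.92.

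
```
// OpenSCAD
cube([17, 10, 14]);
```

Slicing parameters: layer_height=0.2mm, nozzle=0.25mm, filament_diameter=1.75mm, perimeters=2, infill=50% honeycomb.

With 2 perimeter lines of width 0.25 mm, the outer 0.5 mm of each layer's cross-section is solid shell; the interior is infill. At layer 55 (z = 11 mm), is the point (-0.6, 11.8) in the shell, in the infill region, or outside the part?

At z = 11 mm: the cube (footprint 17×10) is included at this height. Overall, the cross-section is a single solid region. The nearest boundary edge runs (17.00, 10.00)→(0.00, 10.00); distance from the point to it = 1.90 mm. The point is not inside any of the regions above, so it lies outside the cross-section (1.90 mm from the nearest boundary).

outside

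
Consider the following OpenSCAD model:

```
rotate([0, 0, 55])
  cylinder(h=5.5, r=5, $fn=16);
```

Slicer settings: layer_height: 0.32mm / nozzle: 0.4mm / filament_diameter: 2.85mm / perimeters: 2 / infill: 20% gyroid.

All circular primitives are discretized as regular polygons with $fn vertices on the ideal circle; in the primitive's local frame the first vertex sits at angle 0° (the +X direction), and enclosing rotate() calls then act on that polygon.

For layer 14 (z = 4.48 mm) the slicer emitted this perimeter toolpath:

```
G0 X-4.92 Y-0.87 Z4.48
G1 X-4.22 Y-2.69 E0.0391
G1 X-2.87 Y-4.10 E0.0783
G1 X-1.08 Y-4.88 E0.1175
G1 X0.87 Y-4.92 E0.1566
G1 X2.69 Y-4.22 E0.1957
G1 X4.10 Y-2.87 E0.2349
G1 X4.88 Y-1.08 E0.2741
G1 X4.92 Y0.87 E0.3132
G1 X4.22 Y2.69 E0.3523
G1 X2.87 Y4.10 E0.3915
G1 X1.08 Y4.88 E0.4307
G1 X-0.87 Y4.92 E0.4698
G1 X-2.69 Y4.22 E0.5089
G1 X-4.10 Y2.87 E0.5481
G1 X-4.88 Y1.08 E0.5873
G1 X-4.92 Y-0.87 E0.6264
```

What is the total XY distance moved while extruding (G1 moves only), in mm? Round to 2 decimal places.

Sum the Euclidean lengths of each G1 segment: total = 31.22 mm.

31.22 mm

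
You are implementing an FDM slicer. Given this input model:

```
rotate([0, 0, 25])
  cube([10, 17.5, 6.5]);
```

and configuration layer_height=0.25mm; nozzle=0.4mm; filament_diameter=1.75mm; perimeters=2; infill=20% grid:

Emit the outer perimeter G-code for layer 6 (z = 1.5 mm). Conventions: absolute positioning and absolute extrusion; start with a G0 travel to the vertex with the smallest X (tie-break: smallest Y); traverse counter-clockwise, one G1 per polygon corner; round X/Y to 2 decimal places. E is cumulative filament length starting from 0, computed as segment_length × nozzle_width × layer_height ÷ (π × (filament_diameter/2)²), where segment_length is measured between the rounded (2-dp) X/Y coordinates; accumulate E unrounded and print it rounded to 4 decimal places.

At z = 1.5 mm: the 10×17.5 cube contributes its full rectangle; (rotated 25° about Z; rotation is an isometry so areas/perimeters/island counts are preserved). The outline is a single polygon with 4 vertices. Extrusion per mm of travel: 0.4 × 0.25 / (π × 0.875²) = 0.041575. Accumulating E over each segment gives final E = 2.2869.

G0 X-7.40 Y15.86 Z1.50
G1 X0.00 Y0.00 E0.7276
G1 X9.06 Y4.23 E1.1433
G1 X1.67 Y20.09 E1.8708
G1 X-7.40 Y15.86 E2.2869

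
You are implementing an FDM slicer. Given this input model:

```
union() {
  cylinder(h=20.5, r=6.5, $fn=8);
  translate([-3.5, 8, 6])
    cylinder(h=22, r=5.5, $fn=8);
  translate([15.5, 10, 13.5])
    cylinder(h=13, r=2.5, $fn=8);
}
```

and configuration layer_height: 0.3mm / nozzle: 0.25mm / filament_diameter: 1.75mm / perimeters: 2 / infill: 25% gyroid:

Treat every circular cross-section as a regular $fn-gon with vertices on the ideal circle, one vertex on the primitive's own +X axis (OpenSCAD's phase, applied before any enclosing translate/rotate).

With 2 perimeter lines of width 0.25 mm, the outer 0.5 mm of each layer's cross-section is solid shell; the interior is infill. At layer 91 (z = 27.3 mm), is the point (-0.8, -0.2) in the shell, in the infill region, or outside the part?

outside

At z = 27.3 mm: the cylinder is absent (z outside [0, 20.5]); the r=5.5 cylinder at (-3.5, 8) gives a regular 8-gon of circumradius 5.5 (constant along its height); the cylinder at (15.5, 10) is not intersected at this z (z outside [13.5, 26.5]); Merging all regions: only the r=5.5 cylinder at (-3.5, 8) is present, so the union is just that shape — 1 connected region. Overall, the cross-section is a single solid region. The nearest boundary edge runs (-3.50, 2.50)→(0.39, 4.11); distance from the point to it = 3.53 mm. The point is not inside any of the regions above, so it lies outside the cross-section (3.53 mm from the nearest boundary).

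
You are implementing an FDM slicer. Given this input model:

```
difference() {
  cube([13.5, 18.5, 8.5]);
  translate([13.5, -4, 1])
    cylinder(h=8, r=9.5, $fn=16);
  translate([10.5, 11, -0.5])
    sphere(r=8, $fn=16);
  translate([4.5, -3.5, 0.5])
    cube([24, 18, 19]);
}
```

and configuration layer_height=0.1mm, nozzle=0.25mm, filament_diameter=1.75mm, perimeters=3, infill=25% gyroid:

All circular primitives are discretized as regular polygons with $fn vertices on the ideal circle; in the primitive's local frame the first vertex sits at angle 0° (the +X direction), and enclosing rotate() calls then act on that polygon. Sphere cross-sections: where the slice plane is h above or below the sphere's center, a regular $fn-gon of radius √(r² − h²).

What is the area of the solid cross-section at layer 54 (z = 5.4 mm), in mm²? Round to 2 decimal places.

109.51 mm²

At z = 5.4 mm: the cube is present — its section is the full 13.5×18.5 rectangle (area 249.75 mm²); the r=9.5 cylinder at (13.5, -4) gives a regular 16-gon of circumradius 9.5 (constant along its height) (area = (16/2)·9.500²·sin(360°/16) = 276.30 mm²); the r=8 sphere at (10.5, 11) contributes a regular 16-gon of circumradius √(8²−5.9²) = 5.403 (area = (16/2)·5.403²·sin(360°/16) = 89.36 mm²); the cube at (4.5, -3.5) is present — its section is the full 24×18 rectangle (area 432.00 mm²); Taking the first minus the rest: starting from the 13.5×18.5 cube (249.75 mm²), the r=9.5 cylinder at (13.5, -4) partially overlaps it — only the 32.70 mm² overlap (of its 276.30 mm²) is removed, clipping the outline; the r=8 sphere at (10.5, 11) partially overlaps it — only the 74.90 mm² overlap (of its 89.36 mm²) is removed, clipping the outline; the 24×18 cube at (4.5, -3.5) partially overlaps it — only the 32.64 mm² overlap (of its 432.00 mm²) is removed, clipping the outline — area = 109.51 mm². Overall, the cross-section is a single solid region. Net area = 109.51 mm².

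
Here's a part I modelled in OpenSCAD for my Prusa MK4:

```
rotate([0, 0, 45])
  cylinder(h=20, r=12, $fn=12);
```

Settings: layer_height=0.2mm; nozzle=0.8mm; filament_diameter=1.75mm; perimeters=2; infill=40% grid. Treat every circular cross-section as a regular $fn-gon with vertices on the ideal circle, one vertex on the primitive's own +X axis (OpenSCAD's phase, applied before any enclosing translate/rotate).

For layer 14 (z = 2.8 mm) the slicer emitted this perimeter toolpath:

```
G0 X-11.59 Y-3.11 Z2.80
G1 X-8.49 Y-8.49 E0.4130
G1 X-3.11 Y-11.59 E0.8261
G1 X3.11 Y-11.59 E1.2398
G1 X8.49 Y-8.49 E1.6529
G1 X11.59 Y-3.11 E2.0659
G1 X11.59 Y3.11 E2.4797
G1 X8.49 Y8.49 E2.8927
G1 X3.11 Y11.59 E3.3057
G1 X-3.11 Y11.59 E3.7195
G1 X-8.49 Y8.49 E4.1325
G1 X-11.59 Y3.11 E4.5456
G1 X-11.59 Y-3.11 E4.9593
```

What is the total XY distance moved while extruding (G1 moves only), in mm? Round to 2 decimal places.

Sum the Euclidean lengths of each G1 segment: total = 74.55 mm.

74.55 mm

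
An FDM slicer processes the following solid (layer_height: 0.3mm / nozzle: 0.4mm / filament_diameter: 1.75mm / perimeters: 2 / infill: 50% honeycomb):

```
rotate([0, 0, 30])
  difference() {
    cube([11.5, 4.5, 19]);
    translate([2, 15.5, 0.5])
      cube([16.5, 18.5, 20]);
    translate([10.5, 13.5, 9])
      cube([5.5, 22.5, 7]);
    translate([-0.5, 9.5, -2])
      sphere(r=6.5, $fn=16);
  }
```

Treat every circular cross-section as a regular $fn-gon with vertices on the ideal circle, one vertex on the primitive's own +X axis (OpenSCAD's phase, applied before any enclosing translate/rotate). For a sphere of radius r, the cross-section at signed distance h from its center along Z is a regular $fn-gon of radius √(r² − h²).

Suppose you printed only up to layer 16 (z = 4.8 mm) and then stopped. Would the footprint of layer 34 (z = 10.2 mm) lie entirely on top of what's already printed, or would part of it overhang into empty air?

Compare the two slices. At z = 4.8: the cube (footprint 11.5×4.5) is included at this height (area 51.75 mm²); the cube at (2, 15.5) is present — its section is the full 16.5×18.5 rectangle (area 305.25 mm²); the cube at (10.5, 13.5) does not reach this height (z outside [9, 16]); the sphere at (-0.5, 9.5) does not reach this height (|z−center|=6.800 > r=6.5); Taking the first minus the rest: starting from the 11.5×4.5 cube (51.75 mm²), the 16.5×18.5 cube at (2, 15.5) misses the remaining region (no effect) — area = 51.75 mm²; (whole slice rotated 30° about Z — lengths, areas and connectivity unchanged). At z = 10.2: the 11.5×4.5 cube contributes its full rectangle (area 51.75 mm²); the cube at (2, 15.5) (footprint 16.5×18.5) is included at this height (area 305.25 mm²); the cube at (10.5, 13.5) is present — its section is the full 5.5×22.5 rectangle (area 123.75 mm²); the sphere at (-0.5, 9.5) is absent (|z−center|=12.200 > r=6.5); After the difference (first − rest): starting from the 11.5×4.5 cube (51.75 mm²), the 16.5×18.5 cube at (2, 15.5) misses the remaining region (no effect); the 5.5×22.5 cube at (10.5, 13.5) misses the remaining region (no effect) — area = 51.75 mm²; (rotated 30° about Z; rotation is an isometry so areas/perimeters/island counts are preserved). Checking containment: the cross-section at z = 10.2 is a subset of the cross-section at z = 4.8.

entirely on top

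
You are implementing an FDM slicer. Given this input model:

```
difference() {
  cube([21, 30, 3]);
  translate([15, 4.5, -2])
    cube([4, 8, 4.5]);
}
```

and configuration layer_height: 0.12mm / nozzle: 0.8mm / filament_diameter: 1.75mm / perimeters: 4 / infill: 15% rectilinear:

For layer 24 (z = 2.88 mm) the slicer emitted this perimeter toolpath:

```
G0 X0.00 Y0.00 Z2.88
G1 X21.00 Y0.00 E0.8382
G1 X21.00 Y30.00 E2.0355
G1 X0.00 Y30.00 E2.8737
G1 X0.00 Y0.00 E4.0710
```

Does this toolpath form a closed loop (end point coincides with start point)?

yes

Start point (G0): (0.00, 0.00). End point (last G1): the path returns to the start — closed.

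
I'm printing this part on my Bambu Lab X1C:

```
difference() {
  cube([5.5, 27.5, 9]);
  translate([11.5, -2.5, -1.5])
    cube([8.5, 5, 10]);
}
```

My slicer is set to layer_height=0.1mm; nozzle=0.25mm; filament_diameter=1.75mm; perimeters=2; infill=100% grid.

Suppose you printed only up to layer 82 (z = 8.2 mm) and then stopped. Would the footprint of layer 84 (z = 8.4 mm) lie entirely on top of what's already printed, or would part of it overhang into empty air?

Compare the two slices. At z = 8.2: the 5.5×27.5 cube contributes its full rectangle (area 151.25 mm²); the cube at (11.5, -2.5) is present — its section is the full 8.5×5 rectangle (area 42.50 mm²); After the difference (first − rest): starting from the 5.5×27.5 cube (151.25 mm²), the 8.5×5 cube at (11.5, -2.5) misses the remaining region (no effect) — area = 151.25 mm². At z = 8.4: the cube is present — its section is the full 5.5×27.5 rectangle (area 151.25 mm²); the cube at (11.5, -2.5) is present — its section is the full 8.5×5 rectangle (area 42.50 mm²); Taking the first minus the rest: starting from the 5.5×27.5 cube (151.25 mm²), the 8.5×5 cube at (11.5, -2.5) misses the remaining region (no effect) — area = 151.25 mm². Checking containment: the cross-section at z = 8.4 is a subset of the cross-section at z = 8.2.

entirely on top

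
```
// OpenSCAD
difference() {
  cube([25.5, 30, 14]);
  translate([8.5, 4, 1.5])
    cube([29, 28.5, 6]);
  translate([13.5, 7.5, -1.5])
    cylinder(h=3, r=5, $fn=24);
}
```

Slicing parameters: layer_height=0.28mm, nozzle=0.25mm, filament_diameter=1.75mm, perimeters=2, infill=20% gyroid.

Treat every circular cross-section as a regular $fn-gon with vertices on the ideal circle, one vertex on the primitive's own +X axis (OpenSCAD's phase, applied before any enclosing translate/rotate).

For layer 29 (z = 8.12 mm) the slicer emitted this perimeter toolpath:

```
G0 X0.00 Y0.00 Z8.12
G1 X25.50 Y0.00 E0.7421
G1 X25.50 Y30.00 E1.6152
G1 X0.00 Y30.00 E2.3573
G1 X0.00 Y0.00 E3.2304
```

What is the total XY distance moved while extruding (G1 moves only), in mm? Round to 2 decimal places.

111.00 mm

Sum the Euclidean lengths of each G1 segment: total = 111.00 mm.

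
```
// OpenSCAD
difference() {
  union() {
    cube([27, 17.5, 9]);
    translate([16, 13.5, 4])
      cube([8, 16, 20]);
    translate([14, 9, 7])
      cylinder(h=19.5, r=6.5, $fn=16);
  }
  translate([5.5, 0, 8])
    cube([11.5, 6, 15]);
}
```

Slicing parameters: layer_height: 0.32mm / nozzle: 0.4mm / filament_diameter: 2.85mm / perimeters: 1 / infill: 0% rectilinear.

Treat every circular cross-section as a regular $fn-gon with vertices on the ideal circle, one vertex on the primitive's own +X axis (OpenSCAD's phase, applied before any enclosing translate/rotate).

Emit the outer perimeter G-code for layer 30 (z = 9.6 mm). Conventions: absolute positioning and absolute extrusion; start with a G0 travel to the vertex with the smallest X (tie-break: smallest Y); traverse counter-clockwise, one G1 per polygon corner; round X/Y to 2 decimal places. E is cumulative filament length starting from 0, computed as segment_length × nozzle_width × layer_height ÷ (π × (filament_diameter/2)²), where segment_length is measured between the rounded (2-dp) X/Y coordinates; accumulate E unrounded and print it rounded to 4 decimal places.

G0 X7.50 Y9.00 Z9.60
G1 X7.99 Y6.51 E0.0509
G1 X8.34 Y6.00 E0.0633
G1 X17.00 Y6.00 E0.2371
G1 X17.00 Y3.34 E0.2905
G1 X18.60 Y4.40 E0.3290
G1 X20.01 Y6.51 E0.3799
G1 X20.50 Y9.00 E0.4308
G1 X20.01 Y11.49 E0.4817
G1 X18.66 Y13.50 E0.5303
G1 X24.00 Y13.50 E0.6375
G1 X24.00 Y29.50 E0.9585
G1 X16.00 Y29.50 E1.1190
G1 X16.00 Y15.10 E1.4079
G1 X14.00 Y15.50 E1.4489
G1 X11.51 Y15.01 E1.4998
G1 X9.40 Y13.60 E1.5507
G1 X7.99 Y11.49 E1.6016
G1 X7.50 Y9.00 E1.6525

At z = 9.6 mm: the cube does not reach this height (z outside [0, 9]); the cube at (16, 13.5) (footprint 8×16) is included at this height; the r=6.5 cylinder at (14, 9) gives a regular 16-gon of circumradius 6.5 (constant along its height); Merging all regions: the regions partially overlap (shared area 2.45 mm²), so overlapping operands fuse into one piece — 1 connected region; the cube at (5.5, 0) (footprint 11.5×6) is included at this height; After the difference (first − rest): starting from the result so far, the 11.5×6 cube at (5.5, 0) partially overlaps it — only the 23.34 mm² overlap (of its 69.00 mm²) is removed, clipping the outline — 1 connected region. The outline is a single polygon with 18 vertices. Extrusion per mm of travel: 0.4 × 0.32 / (π × 1.425²) = 0.020065. Accumulating E over each segment gives final E = 1.6525.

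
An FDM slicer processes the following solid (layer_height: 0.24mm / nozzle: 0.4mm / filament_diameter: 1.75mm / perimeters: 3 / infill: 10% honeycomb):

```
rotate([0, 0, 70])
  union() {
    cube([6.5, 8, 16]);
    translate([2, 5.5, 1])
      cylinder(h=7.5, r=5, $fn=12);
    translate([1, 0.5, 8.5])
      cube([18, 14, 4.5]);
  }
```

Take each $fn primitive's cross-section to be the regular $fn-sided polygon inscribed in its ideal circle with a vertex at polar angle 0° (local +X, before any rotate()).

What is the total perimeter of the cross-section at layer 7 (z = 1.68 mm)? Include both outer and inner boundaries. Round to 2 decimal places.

At z = 1.68 mm: the cube is present — its section is the full 6.5×8 rectangle (perimeter 29.00 mm); the r=5 cylinder at (2, 5.5) contributes a regular 12-gon of circumradius 5 (perimeter = 2·12·5.000·sin(180°/12) = 31.06 mm); the cube at (1, 0.5) is absent (z outside [8.5, 13]); Merging all regions: the regions partially overlap (shared area 43.94 mm²), so the edge portions inside another operand are dropped and the merged outline is re-measured after clipping — boundary = 34.47 mm; (rotated 70° about Z; rotation is an isometry so areas/perimeters/island counts are preserved). Overall, the cross-section is a single solid region. Total boundary length (outer) = 34.47 mm.

34.47 mm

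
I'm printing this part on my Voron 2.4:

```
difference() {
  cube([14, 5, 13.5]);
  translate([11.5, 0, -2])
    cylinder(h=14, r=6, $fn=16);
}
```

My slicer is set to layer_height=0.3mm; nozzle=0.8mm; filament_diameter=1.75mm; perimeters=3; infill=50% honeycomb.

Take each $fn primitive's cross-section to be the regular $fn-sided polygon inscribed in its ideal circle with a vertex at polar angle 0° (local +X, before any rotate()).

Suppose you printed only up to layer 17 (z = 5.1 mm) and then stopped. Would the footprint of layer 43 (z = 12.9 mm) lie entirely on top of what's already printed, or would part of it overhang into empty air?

part overhangs

Compare the two slices. At z = 5.1: the 14×5 cube contributes its full rectangle (area 70.00 mm²); the cylinder at (11.5, 0): section is a regular 16-gon, circumradius r=6 (area = (16/2)·6.000²·sin(360°/16) = 110.21 mm²); Taking the first minus the rest: starting from the 14×5 cube (70.00 mm²), the r=6 cylinder at (11.5, 0) partially overlaps it — only the 38.06 mm² overlap (of its 110.21 mm²) is removed, clipping the outline — area = 31.94 mm². At z = 12.9: the 14×5 cube contributes its full rectangle (area 70.00 mm²); the cylinder at (11.5, 0) is absent (z outside [-2, 12]); Subtracting the remaining from the first: none of the subtracted shapes is present at this height, so the 14×5 cube is unchanged — area = 70.00 mm². Checking containment: at z = 12.9 the cross-section extends beyond the z = 5.1 cross-section by about 38.06 mm².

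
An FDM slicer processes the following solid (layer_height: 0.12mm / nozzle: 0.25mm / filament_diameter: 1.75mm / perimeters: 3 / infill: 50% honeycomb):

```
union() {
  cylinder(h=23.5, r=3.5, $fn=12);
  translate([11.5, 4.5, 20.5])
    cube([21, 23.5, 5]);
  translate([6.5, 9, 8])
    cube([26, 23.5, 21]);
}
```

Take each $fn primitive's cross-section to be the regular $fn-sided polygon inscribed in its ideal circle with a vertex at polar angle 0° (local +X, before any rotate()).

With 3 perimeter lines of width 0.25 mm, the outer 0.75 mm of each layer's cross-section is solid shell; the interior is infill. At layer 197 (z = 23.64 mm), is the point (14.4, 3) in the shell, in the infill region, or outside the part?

At z = 23.64 mm: the cylinder is not intersected at this z (z outside [0, 23.5]); the cube at (11.5, 4.5) (footprint 21×23.5) is included at this height; the cube at (6.5, 9) is present — its section is the full 26×23.5 rectangle; Combining (union): the regions partially overlap (shared area 399.00 mm²), so overlapping operands fuse into one piece — 1 connected region. Overall, the cross-section is a single solid region. The nearest boundary edge runs (32.50, 4.50)→(11.50, 4.50); distance from the point to it = 1.50 mm. The point is not inside any of the regions above, so it lies outside the cross-section (1.50 mm from the nearest boundary).

outside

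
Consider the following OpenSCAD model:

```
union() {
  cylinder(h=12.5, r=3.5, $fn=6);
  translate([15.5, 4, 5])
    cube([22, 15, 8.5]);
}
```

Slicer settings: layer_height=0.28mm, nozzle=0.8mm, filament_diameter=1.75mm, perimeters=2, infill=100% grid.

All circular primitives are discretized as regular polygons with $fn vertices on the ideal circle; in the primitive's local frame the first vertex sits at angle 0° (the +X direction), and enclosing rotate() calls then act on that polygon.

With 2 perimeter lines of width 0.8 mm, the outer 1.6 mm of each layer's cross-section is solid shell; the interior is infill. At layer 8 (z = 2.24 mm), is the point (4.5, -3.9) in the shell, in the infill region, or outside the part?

At z = 2.24 mm: the r=3.5 cylinder contributes a regular 6-gon of circumradius 3.5; the cube at (15.5, 4) does not reach this height (z outside [5, 13.5]); Combining (union): only the r=3.5 cylinder is present, so the union is just that shape — 1 connected region. Overall, the cross-section is a single solid region. The nearest boundary edge runs (1.75, -3.03)→(3.50, 0.00); distance from the point to it = 2.82 mm. The point is not inside any of the regions above, so it lies outside the cross-section (2.82 mm from the nearest boundary).

outside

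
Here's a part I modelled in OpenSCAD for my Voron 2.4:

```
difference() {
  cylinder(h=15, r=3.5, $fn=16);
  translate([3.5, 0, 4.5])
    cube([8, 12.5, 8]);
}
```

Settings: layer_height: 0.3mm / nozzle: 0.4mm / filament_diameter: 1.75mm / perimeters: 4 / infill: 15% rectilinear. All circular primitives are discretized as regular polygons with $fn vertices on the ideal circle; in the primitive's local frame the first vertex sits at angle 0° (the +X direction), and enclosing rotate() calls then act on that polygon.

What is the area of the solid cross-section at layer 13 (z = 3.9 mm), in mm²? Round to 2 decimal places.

37.50 mm²

At z = 3.9 mm: the cylinder: section is a regular 16-gon, circumradius r=3.5 (area = (16/2)·3.500²·sin(360°/16) = 37.50 mm²); the cube at (3.5, 0) is absent (z outside [4.5, 12.5]); Taking the first minus the rest: none of the subtracted shapes is present at this height, so the r=3.5 cylinder is unchanged — area = 37.50 mm². Overall, the cross-section is a single solid region. Net area = 37.50 mm².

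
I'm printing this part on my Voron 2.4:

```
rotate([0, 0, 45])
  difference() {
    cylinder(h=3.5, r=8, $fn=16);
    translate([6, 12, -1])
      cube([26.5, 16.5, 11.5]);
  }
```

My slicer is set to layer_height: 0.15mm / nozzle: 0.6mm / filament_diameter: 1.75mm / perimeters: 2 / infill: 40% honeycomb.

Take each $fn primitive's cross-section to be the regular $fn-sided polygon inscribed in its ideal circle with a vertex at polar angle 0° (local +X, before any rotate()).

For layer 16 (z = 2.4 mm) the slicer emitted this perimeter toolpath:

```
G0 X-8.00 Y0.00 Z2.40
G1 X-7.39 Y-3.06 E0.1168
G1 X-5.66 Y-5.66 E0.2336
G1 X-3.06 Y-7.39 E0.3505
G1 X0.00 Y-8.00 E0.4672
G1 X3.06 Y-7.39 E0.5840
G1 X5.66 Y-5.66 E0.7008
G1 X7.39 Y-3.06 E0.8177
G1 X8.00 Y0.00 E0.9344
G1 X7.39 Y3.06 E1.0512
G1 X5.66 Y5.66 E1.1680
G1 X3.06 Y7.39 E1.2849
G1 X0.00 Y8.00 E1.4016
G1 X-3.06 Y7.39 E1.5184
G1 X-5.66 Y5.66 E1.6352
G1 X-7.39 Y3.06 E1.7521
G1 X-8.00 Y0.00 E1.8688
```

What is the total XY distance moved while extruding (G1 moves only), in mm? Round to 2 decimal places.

Sum the Euclidean lengths of each G1 segment: total = 49.95 mm.

49.95 mm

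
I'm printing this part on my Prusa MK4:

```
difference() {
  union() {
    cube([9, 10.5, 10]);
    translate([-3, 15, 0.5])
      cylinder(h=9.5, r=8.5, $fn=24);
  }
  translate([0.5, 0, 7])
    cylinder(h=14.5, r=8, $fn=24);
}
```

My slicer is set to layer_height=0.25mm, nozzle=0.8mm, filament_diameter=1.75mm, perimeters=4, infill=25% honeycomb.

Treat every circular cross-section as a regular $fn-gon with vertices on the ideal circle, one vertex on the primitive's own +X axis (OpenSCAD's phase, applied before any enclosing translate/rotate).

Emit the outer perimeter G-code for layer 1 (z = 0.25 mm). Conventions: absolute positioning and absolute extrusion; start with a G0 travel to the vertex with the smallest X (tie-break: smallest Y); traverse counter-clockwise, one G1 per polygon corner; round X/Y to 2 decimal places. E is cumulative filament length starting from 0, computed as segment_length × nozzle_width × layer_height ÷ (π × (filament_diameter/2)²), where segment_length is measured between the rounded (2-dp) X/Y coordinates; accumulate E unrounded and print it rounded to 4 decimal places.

At z = 0.25 mm: the cube (footprint 9×10.5) is included at this height; the cylinder at (-3, 15) does not reach this height (z outside [0.5, 10]); Merging all regions: only the 9×10.5 cube is present, so the union is just that shape — 1 connected region; the cylinder at (0.5, 0) is absent (z outside [7, 21.5]); After the difference (first − rest): none of the subtracted shapes is present at this height, so that combined region is unchanged — 1 connected region. The outline is a single polygon with 4 vertices. Extrusion per mm of travel: 0.8 × 0.25 / (π × 0.875²) = 0.083150. Accumulating E over each segment gives final E = 3.2429.

G0 X0.00 Y0.00 Z0.25
G1 X9.00 Y0.00 E0.7484
G1 X9.00 Y10.50 E1.6214
G1 X0.00 Y10.50 E2.3698
G1 X0.00 Y0.00 E3.2429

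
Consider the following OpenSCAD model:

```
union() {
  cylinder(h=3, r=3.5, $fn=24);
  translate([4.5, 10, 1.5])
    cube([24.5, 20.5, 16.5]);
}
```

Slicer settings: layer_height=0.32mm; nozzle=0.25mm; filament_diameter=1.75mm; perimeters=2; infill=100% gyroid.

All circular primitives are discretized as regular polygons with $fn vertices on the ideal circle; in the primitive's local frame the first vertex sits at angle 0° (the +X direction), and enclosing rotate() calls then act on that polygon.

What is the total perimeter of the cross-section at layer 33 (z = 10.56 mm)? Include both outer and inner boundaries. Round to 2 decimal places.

At z = 10.56 mm: the cylinder is not intersected at this z (z outside [0, 3]); the cube at (4.5, 10) is present — its section is the full 24.5×20.5 rectangle (perimeter 90.00 mm); Combining (union): only the 24.5×20.5 cube at (4.5, 10) is present, so the union is just that shape — boundary = 90.00 mm. Overall, the cross-section is a single solid region. Total boundary length (outer) = 90.00 mm.

90.00 mm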